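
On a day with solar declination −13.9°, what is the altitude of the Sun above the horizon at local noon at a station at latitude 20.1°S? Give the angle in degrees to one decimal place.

At local solar noon the hour angle is zero, so the elevation is 90° − |φ − δ| = 90° − |-20.1° − (-13.9°)| = 90° − 6.2° = 83.8°.

83.8°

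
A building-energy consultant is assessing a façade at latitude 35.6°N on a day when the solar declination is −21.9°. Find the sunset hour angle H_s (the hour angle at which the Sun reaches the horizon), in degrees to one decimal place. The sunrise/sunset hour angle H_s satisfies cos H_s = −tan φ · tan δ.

−tan φ tan δ = −(0.7159)(-0.4020) = 0.2878; H_s = arccos(0.2878) = 73.27°.

73.3°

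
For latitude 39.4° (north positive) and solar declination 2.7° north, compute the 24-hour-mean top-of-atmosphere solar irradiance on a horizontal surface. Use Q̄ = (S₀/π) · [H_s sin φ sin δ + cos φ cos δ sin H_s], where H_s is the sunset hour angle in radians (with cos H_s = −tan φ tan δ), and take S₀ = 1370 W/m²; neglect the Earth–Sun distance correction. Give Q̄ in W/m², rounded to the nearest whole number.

cos H_s = −tan(39.4°) · tan(2.7°) = -0.0387, so H_s = arccos(-0.0387) = 92.22°. In radians, H_s = 1.6095.
H_s sin φ sin δ = 1.6095 × 0.6347 × 0.0471 = 0.0481.
cos φ cos δ sin H_s = 0.7727 × 0.9989 × 0.9993 = 0.7713.
Q̄ = (1370/π) × (0.0481 + 0.7713) = 436.08 × 0.8194 = 357.32 W/m².

357 W/m²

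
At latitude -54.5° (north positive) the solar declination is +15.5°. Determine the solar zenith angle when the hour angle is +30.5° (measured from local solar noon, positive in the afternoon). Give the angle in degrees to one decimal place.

With φ = -54.5°, δ = 15.5°, H = 30.50°: sin φ sin δ = -0.2176, cos φ cos δ cos H = 0.4822, so cos θ_z = 0.2646.
θ_z = arccos(0.2646) = 74.66°.

74.7°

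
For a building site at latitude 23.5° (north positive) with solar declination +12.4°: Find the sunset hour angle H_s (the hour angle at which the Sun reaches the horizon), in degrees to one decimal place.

95.5°

cos H_s = −tan(23.5°) · tan(12.4°) = -0.0956, so H_s = arccos(-0.0956) = 95.49°.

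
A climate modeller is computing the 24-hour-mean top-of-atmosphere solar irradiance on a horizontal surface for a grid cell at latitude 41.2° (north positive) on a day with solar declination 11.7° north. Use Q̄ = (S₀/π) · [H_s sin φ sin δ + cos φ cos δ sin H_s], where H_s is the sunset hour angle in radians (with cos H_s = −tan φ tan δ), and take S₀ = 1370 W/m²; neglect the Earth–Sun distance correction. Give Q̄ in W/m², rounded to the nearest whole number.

418 W/m²

−tan φ tan δ = −(0.8754)(0.2071) = -0.1813; H_s = arccos(-0.1813) = 100.45°. In radians, H_s = 1.7532.
H_s sin φ sin δ = 1.7532 × 0.6587 × 0.2028 = 0.2342.
cos φ cos δ sin H_s = 0.7524 × 0.9792 × 0.9834 = 0.7245.
Q̄ = (1370/π) × (0.2342 + 0.7245) = 436.08 × 0.9587 = 418.07 W/m².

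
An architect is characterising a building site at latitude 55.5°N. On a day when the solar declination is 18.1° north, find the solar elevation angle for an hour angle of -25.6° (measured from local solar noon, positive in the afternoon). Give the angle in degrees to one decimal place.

With φ = 55.5°, δ = 18.1°, H = -25.60°: sin φ sin δ = 0.2560, cos φ cos δ cos H = 0.4855, so cos θ_z = 0.7415.
θ_z = arccos(0.7415) = 42.14°, so the elevation is 90° − 42.14° = 47.86°.

47.9°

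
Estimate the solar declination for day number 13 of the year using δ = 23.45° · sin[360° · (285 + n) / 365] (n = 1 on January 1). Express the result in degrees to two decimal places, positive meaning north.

-21.44°

360 × (285 + 13) / 365 = 293.918°; sin(293.918°) = -0.9141.
δ = 23.45 × -0.9141 = -21.436° ≈ -21.44°.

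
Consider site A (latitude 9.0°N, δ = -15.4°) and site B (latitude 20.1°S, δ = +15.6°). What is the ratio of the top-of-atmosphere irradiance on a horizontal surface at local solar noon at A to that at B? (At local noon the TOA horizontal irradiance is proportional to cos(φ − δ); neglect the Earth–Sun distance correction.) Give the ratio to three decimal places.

A: cos θ_z = cos(9.0° − (-15.4°)) = 0.9107.
B: cos θ_z = cos(-20.1° − (15.6°)) = 0.8121.
Ratio A/B = 0.9107 / 0.8121 = 1.1214.

1.121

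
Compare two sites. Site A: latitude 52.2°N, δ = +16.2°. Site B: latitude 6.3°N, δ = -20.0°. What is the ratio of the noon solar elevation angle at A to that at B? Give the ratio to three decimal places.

A: 90° − |52.2 − (16.2)| = 54.00°.
B: 90° − |6.3 − (-20.0)| = 63.70°.
Ratio A/B = 54.0000 / 63.7000 = 0.8477.

0.848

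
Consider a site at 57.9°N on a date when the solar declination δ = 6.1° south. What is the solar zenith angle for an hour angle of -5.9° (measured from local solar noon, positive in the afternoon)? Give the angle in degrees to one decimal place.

64.2°

With φ = 57.9°, δ = -6.1°, H = -5.90°: sin φ sin δ = -0.0900, cos φ cos δ cos H = 0.5256, so cos θ_z = 0.4356.
θ_z = arccos(0.4356) = 64.18°.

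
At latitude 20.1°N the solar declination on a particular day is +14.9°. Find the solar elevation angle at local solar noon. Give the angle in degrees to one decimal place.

At local solar noon the hour angle is zero, so the elevation is 90° − |φ − δ| = 90° − |20.1° − (14.9°)| = 90° − 5.2° = 84.8°.

84.8°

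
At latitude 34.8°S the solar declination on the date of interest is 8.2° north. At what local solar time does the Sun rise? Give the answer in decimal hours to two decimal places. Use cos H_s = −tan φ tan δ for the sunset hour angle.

6.38 h

The sunset hour angle satisfies cos H_s = −tan φ tan δ = 0.1002, giving H_s = 84.25°.
Sunrise is at 12 − H_s/15 = 12 − 5.617 = 6.383 h local solar time.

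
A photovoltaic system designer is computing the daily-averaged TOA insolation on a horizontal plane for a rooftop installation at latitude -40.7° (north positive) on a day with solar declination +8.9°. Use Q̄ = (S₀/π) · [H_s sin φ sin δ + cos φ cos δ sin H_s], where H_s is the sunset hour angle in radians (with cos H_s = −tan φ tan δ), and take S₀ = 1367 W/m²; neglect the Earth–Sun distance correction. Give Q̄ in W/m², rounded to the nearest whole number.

cos H_s = −tan(-40.7°) · tan(8.9°) = 0.1347, so H_s = arccos(0.1347) = 82.26°. In radians, H_s = 1.4357.
H_s sin φ sin δ = 1.4357 × -0.6521 × 0.1547 = -0.1448.
cos φ cos δ sin H_s = 0.7581 × 0.9880 × 0.9909 = 0.7422.
Q̄ = (1367/π) × (-0.1448 + 0.7422) = 435.13 × 0.5974 = 259.95 W/m².

260 W/m²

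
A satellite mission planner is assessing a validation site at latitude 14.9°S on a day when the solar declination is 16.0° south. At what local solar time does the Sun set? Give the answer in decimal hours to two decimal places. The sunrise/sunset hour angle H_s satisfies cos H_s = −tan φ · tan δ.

18.29 h

−tan φ tan δ = −(-0.2661)(-0.2867) = -0.0763; H_s = arccos(-0.0763) = 94.38°.
Sunset is at 12 + H_s/15 = 12 + 6.292 = 18.292 h local solar time.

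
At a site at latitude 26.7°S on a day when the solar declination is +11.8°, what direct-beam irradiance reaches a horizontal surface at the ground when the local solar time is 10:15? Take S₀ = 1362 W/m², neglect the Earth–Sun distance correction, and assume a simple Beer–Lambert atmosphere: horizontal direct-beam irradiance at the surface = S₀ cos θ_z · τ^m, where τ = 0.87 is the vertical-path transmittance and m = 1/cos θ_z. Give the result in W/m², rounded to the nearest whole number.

Hour angle H = 15° × (10.25 − 12) = -26.25°.
cos θ_z = sin(-26.7°) sin(11.8°) + cos(-26.7°) cos(11.8°) cos(-26.25°) = -0.0919 + 0.7843 = 0.6924.
Air mass m = 1/cos θ_z = 1/0.6924 = 1.444; τ^m = 0.87^1.444 = 0.8178.
Surface direct beam = 1362 × 0.6924 × 0.8178 = 771.23 W/m².

771 W/m²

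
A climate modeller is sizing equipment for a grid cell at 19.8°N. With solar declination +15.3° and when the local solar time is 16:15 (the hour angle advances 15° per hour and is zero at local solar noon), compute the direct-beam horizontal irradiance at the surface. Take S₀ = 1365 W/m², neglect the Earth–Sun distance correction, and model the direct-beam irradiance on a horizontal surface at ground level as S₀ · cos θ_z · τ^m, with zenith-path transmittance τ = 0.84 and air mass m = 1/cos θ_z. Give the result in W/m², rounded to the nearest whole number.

470 W/m²

Hour angle H = 15° × (16.25 − 12) = 63.75°.
cos θ_z = sin φ sin δ + cos φ cos δ cos H = (0.3387)(0.2639) + (0.9409)(0.9646)(0.4423) = 0.4908.
Air mass m = 1/cos θ_z = 1/0.4908 = 2.037; τ^m = 0.84^2.037 = 0.7011.
Surface direct beam = 1365 × 0.4908 × 0.7011 = 469.70 W/m².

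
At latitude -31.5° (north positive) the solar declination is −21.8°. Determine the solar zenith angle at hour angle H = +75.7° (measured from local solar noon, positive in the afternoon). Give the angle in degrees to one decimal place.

67.1°

cos θ_z = sin φ sin δ + cos φ cos δ cos H = (-0.5225)(-0.3714) + (0.8526)(0.9285)(0.2470) = 0.3896.
θ_z = arccos(0.3896) = 67.07°.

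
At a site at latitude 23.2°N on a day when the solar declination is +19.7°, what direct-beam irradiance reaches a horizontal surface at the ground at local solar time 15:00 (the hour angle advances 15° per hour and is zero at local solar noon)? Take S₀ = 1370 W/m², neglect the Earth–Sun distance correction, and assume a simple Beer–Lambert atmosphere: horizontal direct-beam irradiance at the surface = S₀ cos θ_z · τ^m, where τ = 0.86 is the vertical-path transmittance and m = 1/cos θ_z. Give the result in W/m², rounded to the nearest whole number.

833 W/m²

Hour angle H = 15° × (15 − 12) = 45.00°.
With φ = 23.2°, δ = 19.7°, H = 45.00°: sin φ sin δ = 0.1328, cos φ cos δ cos H = 0.6119, so cos θ_z = 0.7447.
Air mass m = 1/cos θ_z = 1/0.7447 = 1.343; τ^m = 0.86^1.343 = 0.8166.
Surface direct beam = 1370 × 0.7447 × 0.8166 = 833.13 W/m².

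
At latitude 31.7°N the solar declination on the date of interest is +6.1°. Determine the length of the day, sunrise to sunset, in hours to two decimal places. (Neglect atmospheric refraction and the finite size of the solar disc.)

12.50 hours

−tan φ tan δ = −(0.6176)(0.1069) = -0.0660; H_s = arccos(-0.0660) = 93.78°.
Day length = 2 H_s / 15° h⁻¹ = 187.56° / 15 = 12.504 h.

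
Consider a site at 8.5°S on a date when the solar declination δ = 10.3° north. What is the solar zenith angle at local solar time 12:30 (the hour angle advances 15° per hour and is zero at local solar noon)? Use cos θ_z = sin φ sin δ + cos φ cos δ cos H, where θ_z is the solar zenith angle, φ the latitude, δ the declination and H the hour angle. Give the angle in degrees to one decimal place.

20.2°

Hour angle H = 15° × (12.5 − 12) = 7.50°.
cos θ_z = sin φ sin δ + cos φ cos δ cos H = (-0.1478)(0.1788) + (0.9890)(0.9839)(0.9914) = 0.9383.
θ_z = arccos(0.9383) = 20.23°.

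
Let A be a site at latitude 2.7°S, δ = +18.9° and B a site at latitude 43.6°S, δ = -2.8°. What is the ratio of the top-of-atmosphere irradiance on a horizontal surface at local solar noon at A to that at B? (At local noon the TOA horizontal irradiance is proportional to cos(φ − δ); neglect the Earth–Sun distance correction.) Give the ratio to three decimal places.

1.228

A: cos θ_z = cos(-2.7° − (18.9°)) = 0.9298.
B: cos θ_z = cos(-43.6° − (-2.8°)) = 0.7570.
Ratio A/B = 0.9298 / 0.7570 = 1.2283.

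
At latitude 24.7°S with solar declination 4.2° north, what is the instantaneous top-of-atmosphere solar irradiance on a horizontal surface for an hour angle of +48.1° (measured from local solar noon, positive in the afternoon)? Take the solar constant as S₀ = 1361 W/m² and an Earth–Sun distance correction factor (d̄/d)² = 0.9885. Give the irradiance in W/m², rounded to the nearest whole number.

773 W/m²

cos θ_z = sin(-24.7°) sin(4.2°) + cos(-24.7°) cos(4.2°) cos(48.10°) = -0.0306 + 0.6051 = 0.5745.
Top-of-atmosphere irradiance = S₀ (d̄/d)² cos θ_z = 1361 × 0.9885 × 0.5745 = 772.90 W/m².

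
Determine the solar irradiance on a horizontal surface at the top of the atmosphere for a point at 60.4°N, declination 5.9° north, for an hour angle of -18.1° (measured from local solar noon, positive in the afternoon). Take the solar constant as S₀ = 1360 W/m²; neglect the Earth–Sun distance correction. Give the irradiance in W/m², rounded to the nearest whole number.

757 W/m²

cos θ_z = sin(60.4°) sin(5.9°) + cos(60.4°) cos(5.9°) cos(-18.10°) = 0.0894 + 0.4670 = 0.5564.
Top-of-atmosphere irradiance = S₀ cos θ_z = 1360 × 0.5564 = 756.70 W/m².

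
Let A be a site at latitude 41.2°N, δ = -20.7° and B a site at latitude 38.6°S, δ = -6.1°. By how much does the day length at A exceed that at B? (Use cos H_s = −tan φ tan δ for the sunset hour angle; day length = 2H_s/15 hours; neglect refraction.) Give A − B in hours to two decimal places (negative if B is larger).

A: H_s = arccos(−tan 41.2° · tan -20.7°) = 70.68°, so 2H_s/15 = 9.4240 h.
B: H_s = arccos(−tan -38.6° · tan -6.1°) = 94.89°, so 2H_s/15 = 12.6520 h.
A − B = 9.4240 − 12.6520 = -3.2280 h.

-3.23 h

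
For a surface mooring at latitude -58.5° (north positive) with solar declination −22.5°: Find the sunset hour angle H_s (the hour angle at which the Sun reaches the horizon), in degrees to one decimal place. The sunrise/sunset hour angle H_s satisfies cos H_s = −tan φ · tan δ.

132.5°

The sunset hour angle satisfies cos H_s = −tan φ tan δ = -0.6759, giving H_s = 132.52°.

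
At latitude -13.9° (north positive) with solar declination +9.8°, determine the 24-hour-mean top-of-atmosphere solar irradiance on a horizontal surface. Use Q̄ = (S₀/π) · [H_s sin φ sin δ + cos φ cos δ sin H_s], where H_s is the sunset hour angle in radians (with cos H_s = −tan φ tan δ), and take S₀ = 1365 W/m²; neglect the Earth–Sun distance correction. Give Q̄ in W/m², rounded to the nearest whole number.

388 W/m²

The sunset hour angle satisfies cos H_s = −tan φ tan δ = 0.0427, giving H_s = 87.55°. In radians, H_s = 1.5280.
H_s sin φ sin δ = 1.5280 × -0.2402 × 0.1702 = -0.0625.
cos φ cos δ sin H_s = 0.9707 × 0.9854 × 0.9991 = 0.9557.
Q̄ = (1365/π) × (-0.0625 + 0.9557) = 434.49 × 0.8932 = 388.09 W/m².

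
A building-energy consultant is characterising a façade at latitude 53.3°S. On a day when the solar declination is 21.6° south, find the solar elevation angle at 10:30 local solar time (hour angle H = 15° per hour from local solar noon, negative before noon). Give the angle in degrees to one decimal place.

Hour angle H = 15° × (10.5 − 12) = -22.50°.
cos θ_z = sin(-53.3°) sin(-21.6°) + cos(-53.3°) cos(-21.6°) cos(-22.50°) = 0.2952 + 0.5134 = 0.8086.
θ_z = arccos(0.8086) = 36.04°, so the elevation is 90° − 36.04° = 53.96°.

54.0°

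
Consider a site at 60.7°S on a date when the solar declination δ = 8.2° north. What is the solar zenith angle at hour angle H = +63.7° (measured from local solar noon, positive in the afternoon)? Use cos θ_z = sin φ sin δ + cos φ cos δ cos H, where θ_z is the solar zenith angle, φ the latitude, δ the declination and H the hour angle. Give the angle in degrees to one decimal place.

cos θ_z = sin(-60.7°) sin(8.2°) + cos(-60.7°) cos(8.2°) cos(63.70°) = -0.1244 + 0.2146 = 0.0902.
θ_z = arccos(0.0902) = 84.82°.

84.8°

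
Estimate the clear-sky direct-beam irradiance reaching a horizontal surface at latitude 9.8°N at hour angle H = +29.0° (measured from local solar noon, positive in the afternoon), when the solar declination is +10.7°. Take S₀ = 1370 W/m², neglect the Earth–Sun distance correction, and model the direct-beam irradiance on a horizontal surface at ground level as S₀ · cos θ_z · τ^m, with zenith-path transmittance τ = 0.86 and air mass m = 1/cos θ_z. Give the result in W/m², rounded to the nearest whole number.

1014 W/m²

cos θ_z = sin φ sin δ + cos φ cos δ cos H = (0.1702)(0.1857) + (0.9854)(0.9826)(0.8746) = 0.8784.
Air mass m = 1/cos θ_z = 1/0.8784 = 1.138; τ^m = 0.86^1.138 = 0.8423.
Surface direct beam = 1370 × 0.8784 × 0.8423 = 1013.63 W/m².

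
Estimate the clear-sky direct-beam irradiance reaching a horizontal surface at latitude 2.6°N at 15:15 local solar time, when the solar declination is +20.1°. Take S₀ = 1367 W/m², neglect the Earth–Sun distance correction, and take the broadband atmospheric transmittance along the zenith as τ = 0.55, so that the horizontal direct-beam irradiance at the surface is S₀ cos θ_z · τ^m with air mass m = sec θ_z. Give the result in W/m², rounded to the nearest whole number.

Hour angle H = 15° × (15.25 − 12) = 48.75°.
cos θ_z = sin φ sin δ + cos φ cos δ cos H = (0.0454)(0.3437) + (0.9990)(0.9391)(0.6593) = 0.6341.
Air mass m = 1/cos θ_z = 1/0.6341 = 1.577; τ^m = 0.55^1.577 = 0.3895.
Surface direct beam = 1367 × 0.6341 × 0.3895 = 337.62 W/m².

338 W/m²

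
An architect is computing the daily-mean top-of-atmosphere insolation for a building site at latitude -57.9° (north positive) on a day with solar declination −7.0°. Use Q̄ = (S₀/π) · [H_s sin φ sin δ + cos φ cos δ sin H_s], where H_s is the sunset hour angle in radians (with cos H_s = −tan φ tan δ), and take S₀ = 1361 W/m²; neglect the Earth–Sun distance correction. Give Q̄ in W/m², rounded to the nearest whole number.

cos H_s = −tan(-57.9°) · tan(-7.0°) = -0.1957, so H_s = arccos(-0.1957) = 101.29°. In radians, H_s = 1.7678.
H_s sin φ sin δ = 1.7678 × -0.8471 × -0.1219 = 0.1825.
cos φ cos δ sin H_s = 0.5314 × 0.9925 × 0.9807 = 0.5172.
Q̄ = (1361/π) × (0.1825 + 0.5172) = 433.22 × 0.6997 = 303.12 W/m².

303 W/m²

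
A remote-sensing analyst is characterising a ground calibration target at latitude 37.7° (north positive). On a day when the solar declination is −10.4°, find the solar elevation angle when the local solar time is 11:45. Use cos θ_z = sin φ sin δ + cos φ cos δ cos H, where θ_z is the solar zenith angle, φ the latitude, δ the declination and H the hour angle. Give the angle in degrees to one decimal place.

41.8°

Hour angle H = 15° × (11.75 − 12) = -3.75°.
cos θ_z = sin φ sin δ + cos φ cos δ cos H = (0.6115)(-0.1805) + (0.7912)(0.9836)(0.9979) = 0.6662.
θ_z = arccos(0.6662) = 48.23°, so the elevation is 90° − 48.23° = 41.77°.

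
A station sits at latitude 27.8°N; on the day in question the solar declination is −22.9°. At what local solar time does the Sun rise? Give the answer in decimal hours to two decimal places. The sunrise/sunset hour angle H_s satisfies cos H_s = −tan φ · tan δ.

The sunset hour angle satisfies cos H_s = −tan φ tan δ = 0.2227, giving H_s = 77.13°.
Sunrise is at 12 − H_s/15 = 12 − 5.142 = 6.858 h local solar time.

6.86 h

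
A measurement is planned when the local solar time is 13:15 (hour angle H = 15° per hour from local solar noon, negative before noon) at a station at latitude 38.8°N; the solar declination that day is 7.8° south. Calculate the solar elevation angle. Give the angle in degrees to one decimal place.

40.2°

Hour angle H = 15° × (13.25 − 12) = 18.75°.
cos θ_z = sin φ sin δ + cos φ cos δ cos H = (0.6266)(-0.1357) + (0.7793)(0.9907)(0.9469) = 0.6460.
θ_z = arccos(0.6460) = 49.76°, so the elevation is 90° − 49.76° = 40.24°.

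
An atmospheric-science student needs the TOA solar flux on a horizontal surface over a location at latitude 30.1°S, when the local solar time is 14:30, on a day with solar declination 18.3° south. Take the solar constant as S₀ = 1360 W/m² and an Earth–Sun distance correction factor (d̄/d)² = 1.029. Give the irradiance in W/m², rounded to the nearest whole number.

1132 W/m²

Hour angle H = 15° × (14.5 − 12) = 37.50°.
cos θ_z = sin φ sin δ + cos φ cos δ cos H = (-0.5015)(-0.3140) + (0.8652)(0.9494)(0.7934) = 0.8092.
Top-of-atmosphere irradiance = S₀ (d̄/d)² cos θ_z = 1360 × 1.029 × 0.8092 = 1132.43 W/m².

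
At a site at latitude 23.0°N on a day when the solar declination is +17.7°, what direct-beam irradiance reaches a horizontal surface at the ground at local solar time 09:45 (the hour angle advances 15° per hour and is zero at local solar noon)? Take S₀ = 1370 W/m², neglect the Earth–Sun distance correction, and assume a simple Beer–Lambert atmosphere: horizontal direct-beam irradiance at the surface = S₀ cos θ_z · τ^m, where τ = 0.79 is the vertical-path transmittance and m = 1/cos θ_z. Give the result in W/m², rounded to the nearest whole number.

Hour angle H = 15° × (9.75 − 12) = -33.75°.
cos θ_z = sin(23.0°) sin(17.7°) + cos(23.0°) cos(17.7°) cos(-33.75°) = 0.1188 + 0.7291 = 0.8479.
Air mass m = 1/cos θ_z = 1/0.8479 = 1.179; τ^m = 0.79^1.179 = 0.7574.
Surface direct beam = 1370 × 0.8479 × 0.7574 = 879.81 W/m².

880 W/m²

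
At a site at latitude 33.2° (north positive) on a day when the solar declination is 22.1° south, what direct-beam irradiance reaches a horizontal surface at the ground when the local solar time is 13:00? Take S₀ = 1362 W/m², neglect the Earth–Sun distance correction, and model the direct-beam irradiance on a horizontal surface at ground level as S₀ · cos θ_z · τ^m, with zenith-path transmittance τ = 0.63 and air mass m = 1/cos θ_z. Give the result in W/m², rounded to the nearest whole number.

316 W/m²

Hour angle H = 15° × (13 − 12) = 15.00°.
With φ = 33.2°, δ = -22.1°, H = 15.00°: sin φ sin δ = -0.2060, cos φ cos δ cos H = 0.7489, so cos θ_z = 0.5429.
Air mass m = 1/cos θ_z = 1/0.5429 = 1.842; τ^m = 0.63^1.842 = 0.4270.
Surface direct beam = 1362 × 0.5429 × 0.4270 = 315.74 W/m².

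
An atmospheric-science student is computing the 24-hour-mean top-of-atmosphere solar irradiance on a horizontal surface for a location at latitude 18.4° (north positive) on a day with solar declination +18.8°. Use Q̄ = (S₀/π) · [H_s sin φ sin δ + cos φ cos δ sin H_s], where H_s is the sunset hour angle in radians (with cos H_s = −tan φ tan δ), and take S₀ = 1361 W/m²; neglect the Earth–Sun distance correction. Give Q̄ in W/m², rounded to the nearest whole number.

cos H_s = −tan(18.4°) · tan(18.8°) = -0.1132, so H_s = arccos(-0.1132) = 96.50°. In radians, H_s = 1.6842.
H_s sin φ sin δ = 1.6842 × 0.3156 × 0.3223 = 0.1713.
cos φ cos δ sin H_s = 0.9489 × 0.9466 × 0.9936 = 0.8925.
Q̄ = (1361/π) × (0.1713 + 0.8925) = 433.22 × 1.0638 = 460.86 W/m².

461 W/m²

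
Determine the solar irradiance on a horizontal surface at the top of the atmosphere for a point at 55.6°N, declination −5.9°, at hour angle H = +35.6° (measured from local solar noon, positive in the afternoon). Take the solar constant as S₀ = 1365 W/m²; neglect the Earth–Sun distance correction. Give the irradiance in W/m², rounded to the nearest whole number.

With φ = 55.6°, δ = -5.9°, H = 35.60°: sin φ sin δ = -0.0848, cos φ cos δ cos H = 0.4569, so cos θ_z = 0.3721.
Top-of-atmosphere irradiance = S₀ cos θ_z = 1365 × 0.3721 = 507.92 W/m².

508 W/m²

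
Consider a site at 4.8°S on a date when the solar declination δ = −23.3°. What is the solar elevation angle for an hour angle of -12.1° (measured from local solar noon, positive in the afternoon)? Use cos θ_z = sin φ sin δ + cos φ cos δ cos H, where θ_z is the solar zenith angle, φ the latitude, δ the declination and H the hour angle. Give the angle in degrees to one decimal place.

68.1°

cos θ_z = sin φ sin δ + cos φ cos δ cos H = (-0.0837)(-0.3955) + (0.9965)(0.9184)(0.9778) = 0.9280.
θ_z = arccos(0.9280) = 21.87°, so the elevation is 90° − 21.87° = 68.13°.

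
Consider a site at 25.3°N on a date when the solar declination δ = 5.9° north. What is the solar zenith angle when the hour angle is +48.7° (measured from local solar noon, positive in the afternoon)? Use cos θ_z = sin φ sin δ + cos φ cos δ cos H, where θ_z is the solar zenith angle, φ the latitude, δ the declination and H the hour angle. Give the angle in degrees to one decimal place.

50.4°

cos θ_z = sin φ sin δ + cos φ cos δ cos H = (0.4274)(0.1028) + (0.9041)(0.9947)(0.6600) = 0.6375.
θ_z = arccos(0.6375) = 50.39°.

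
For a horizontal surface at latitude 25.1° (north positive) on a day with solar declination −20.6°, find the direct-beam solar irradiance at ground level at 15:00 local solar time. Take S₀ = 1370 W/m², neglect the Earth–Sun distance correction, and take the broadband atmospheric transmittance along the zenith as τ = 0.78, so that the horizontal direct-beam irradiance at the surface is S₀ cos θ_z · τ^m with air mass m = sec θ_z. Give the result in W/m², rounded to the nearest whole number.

Hour angle H = 15° × (15 − 12) = 45.00°.
cos θ_z = sin(25.1°) sin(-20.6°) + cos(25.1°) cos(-20.6°) cos(45.00°) = -0.1493 + 0.5994 = 0.4501.
Air mass m = 1/cos θ_z = 1/0.4501 = 2.222; τ^m = 0.78^2.222 = 0.5758.
Surface direct beam = 1370 × 0.4501 × 0.5758 = 355.06 W/m².

355 W/m²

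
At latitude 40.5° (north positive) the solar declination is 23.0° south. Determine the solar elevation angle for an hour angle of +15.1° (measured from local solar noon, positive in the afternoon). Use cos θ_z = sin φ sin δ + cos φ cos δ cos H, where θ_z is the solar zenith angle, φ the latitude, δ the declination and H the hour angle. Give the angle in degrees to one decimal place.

25.0°

cos θ_z = sin φ sin δ + cos φ cos δ cos H = (0.6494)(-0.3907) + (0.7604)(0.9205)(0.9655) = 0.4221.
θ_z = arccos(0.4221) = 65.03°, so the elevation is 90° − 65.03° = 24.97°.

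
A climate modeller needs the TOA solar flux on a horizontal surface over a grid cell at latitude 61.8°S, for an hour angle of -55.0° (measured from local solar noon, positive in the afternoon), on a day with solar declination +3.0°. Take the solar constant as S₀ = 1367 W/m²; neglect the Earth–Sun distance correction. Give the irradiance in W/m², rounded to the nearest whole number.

cos θ_z = sin φ sin δ + cos φ cos δ cos H = (-0.8813)(0.0523) + (0.4726)(0.9986)(0.5736) = 0.2246.
Top-of-atmosphere irradiance = S₀ cos θ_z = 1367 × 0.2246 = 307.03 W/m².

307 W/m²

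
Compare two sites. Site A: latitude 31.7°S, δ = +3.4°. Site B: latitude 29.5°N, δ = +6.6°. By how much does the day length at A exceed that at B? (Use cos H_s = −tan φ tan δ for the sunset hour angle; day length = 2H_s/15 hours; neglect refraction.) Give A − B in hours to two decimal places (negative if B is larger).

A: H_s = arccos(−tan -31.7° · tan 3.4°) = 87.90°, so 2H_s/15 = 11.7200 h.
B: H_s = arccos(−tan 29.5° · tan 6.6°) = 93.75°, so 2H_s/15 = 12.5000 h.
A − B = 11.7200 − 12.5000 = -0.7800 h.

-0.78 h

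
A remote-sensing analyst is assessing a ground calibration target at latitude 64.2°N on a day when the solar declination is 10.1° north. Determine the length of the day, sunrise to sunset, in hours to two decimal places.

−tan φ tan δ = −(2.0686)(0.1781) = -0.3684; H_s = arccos(-0.3684) = 111.62°.
Day length = 2 H_s / 15° h⁻¹ = 223.24° / 15 = 14.883 h.

14.88 hours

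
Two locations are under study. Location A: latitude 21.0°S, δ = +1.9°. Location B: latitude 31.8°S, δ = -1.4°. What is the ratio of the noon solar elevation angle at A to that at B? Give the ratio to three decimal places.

A: 90° − |-21.0 − (1.9)| = 67.10°.
B: 90° − |-31.8 − (-1.4)| = 59.60°.
Ratio A/B = 67.1000 / 59.6000 = 1.1258.

1.126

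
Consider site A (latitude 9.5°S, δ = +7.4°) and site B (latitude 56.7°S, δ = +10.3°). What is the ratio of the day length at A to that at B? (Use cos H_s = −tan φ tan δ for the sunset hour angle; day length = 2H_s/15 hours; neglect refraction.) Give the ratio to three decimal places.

A: H_s = arccos(−tan -9.5° · tan 7.4°) = 88.75°, so 2H_s/15 = 11.8333 h.
B: H_s = arccos(−tan -56.7° · tan 10.3°) = 73.94°, so 2H_s/15 = 9.8587 h.
Ratio A/B = 11.8333 / 9.8587 = 1.2003.

1.200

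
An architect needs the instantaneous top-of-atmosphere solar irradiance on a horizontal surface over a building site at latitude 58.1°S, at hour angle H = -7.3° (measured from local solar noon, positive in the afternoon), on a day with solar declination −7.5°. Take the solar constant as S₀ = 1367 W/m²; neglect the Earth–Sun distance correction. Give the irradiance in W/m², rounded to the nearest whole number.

cos θ_z = sin φ sin δ + cos φ cos δ cos H = (-0.8490)(-0.1305) + (0.5284)(0.9914)(0.9919) = 0.6304.
Top-of-atmosphere irradiance = S₀ cos θ_z = 1367 × 0.6304 = 861.76 W/m².

862 W/m²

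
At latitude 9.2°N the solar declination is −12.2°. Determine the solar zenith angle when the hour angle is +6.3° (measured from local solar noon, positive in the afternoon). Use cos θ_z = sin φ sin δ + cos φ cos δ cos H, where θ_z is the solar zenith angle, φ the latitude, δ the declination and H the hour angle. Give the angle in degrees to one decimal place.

cos θ_z = sin(9.2°) sin(-12.2°) + cos(9.2°) cos(-12.2°) cos(6.30°) = -0.0338 + 0.9590 = 0.9252.
θ_z = arccos(0.9252) = 22.30°.

22.3°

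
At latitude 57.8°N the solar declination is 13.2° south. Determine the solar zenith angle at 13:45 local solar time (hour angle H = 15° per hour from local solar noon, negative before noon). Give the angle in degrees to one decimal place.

74.2°

Hour angle H = 15° × (13.75 − 12) = 26.25°.
With φ = 57.8°, δ = -13.2°, H = 26.25°: sin φ sin δ = -0.1932, cos φ cos δ cos H = 0.4653, so cos θ_z = 0.2721.
θ_z = arccos(0.2721) = 74.21°.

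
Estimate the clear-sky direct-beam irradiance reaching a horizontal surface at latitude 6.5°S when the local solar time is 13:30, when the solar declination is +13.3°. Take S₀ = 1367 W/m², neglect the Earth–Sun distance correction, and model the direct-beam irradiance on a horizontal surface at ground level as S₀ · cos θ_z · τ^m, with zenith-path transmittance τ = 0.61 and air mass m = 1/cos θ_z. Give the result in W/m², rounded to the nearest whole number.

671 W/m²

Hour angle H = 15° × (13.5 − 12) = 22.50°.
cos θ_z = sin(-6.5°) sin(13.3°) + cos(-6.5°) cos(13.3°) cos(22.50°) = -0.0260 + 0.8933 = 0.8673.
Air mass m = 1/cos θ_z = 1/0.8673 = 1.153; τ^m = 0.61^1.153 = 0.5656.
Surface direct beam = 1367 × 0.8673 × 0.5656 = 670.57 W/m².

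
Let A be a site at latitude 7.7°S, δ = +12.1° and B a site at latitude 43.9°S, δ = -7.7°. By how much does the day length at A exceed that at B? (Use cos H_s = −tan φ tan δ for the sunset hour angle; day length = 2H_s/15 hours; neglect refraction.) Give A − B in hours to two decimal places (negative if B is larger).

A: H_s = arccos(−tan -7.7° · tan 12.1°) = 88.34°, so 2H_s/15 = 11.7787 h.
B: H_s = arccos(−tan -43.9° · tan -7.7°) = 97.48°, so 2H_s/15 = 12.9973 h.
A − B = 11.7787 − 12.9973 = -1.2186 h.

-1.22 h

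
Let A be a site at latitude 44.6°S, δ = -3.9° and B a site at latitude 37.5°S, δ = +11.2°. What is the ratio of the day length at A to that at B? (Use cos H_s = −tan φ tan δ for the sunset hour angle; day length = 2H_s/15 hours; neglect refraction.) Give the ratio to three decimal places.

A: H_s = arccos(−tan -44.6° · tan -3.9°) = 93.85°, so 2H_s/15 = 12.5133 h.
B: H_s = arccos(−tan -37.5° · tan 11.2°) = 81.26°, so 2H_s/15 = 10.8347 h.
Ratio A/B = 12.5133 / 10.8347 = 1.1549.

1.155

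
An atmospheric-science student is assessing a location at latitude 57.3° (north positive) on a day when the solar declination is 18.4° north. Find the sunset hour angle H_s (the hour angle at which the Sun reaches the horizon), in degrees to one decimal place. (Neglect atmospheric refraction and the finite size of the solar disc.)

121.2°

The sunset hour angle satisfies cos H_s = −tan φ tan δ = -0.5182, giving H_s = 121.21°.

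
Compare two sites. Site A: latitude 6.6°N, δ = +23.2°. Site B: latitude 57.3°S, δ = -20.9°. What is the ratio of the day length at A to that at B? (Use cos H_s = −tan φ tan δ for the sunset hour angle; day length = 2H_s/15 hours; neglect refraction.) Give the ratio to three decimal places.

0.734

A: H_s = arccos(−tan 6.6° · tan 23.2°) = 92.84°, so 2H_s/15 = 12.3787 h.
B: H_s = arccos(−tan -57.3° · tan -20.9°) = 126.50°, so 2H_s/15 = 16.8667 h.
Ratio A/B = 12.3787 / 16.8667 = 0.7339.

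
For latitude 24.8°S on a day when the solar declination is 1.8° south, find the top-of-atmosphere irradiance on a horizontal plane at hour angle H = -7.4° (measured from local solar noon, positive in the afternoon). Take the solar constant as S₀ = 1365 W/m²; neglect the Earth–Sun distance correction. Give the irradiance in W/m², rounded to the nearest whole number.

1246 W/m²

cos θ_z = sin φ sin δ + cos φ cos δ cos H = (-0.4195)(-0.0314) + (0.9078)(0.9995)(0.9917) = 0.9130.
Top-of-atmosphere irradiance = S₀ cos θ_z = 1365 × 0.9130 = 1246.25 W/m².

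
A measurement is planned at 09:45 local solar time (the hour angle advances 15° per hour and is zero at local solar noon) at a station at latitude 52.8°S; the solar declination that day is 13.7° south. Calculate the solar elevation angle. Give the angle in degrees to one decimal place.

Hour angle H = 15° × (9.75 − 12) = -33.75°.
With φ = -52.8°, δ = -13.7°, H = -33.75°: sin φ sin δ = 0.1886, cos φ cos δ cos H = 0.4884, so cos θ_z = 0.6770.
θ_z = arccos(0.6770) = 47.39°, so the elevation is 90° − 47.39° = 42.61°.

42.6°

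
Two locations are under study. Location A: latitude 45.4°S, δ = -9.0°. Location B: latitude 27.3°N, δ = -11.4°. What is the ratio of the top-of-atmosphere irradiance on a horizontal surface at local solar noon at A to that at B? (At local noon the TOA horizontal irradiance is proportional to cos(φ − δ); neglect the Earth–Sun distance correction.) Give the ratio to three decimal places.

A: cos θ_z = cos(-45.4° − (-9.0°)) = 0.8049.
B: cos θ_z = cos(27.3° − (-11.4°)) = 0.7804.
Ratio A/B = 0.8049 / 0.7804 = 1.0314.

1.031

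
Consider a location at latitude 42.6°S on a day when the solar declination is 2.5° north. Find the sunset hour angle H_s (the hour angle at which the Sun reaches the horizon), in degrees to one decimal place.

The sunset hour angle satisfies cos H_s = −tan φ tan δ = 0.0401, giving H_s = 87.70°.

87.7°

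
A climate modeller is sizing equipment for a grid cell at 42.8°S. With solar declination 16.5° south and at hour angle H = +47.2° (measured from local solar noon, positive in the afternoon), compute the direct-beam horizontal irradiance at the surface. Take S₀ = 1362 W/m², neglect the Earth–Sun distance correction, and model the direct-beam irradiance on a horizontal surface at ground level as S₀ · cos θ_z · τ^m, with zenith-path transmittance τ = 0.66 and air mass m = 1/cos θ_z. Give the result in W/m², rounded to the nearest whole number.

492 W/m²

With φ = -42.8°, δ = -16.5°, H = 47.20°: sin φ sin δ = 0.1930, cos φ cos δ cos H = 0.4780, so cos θ_z = 0.6710.
Air mass m = 1/cos θ_z = 1/0.6710 = 1.490; τ^m = 0.66^1.490 = 0.5384.
Surface direct beam = 1362 × 0.6710 × 0.5384 = 492.04 W/m².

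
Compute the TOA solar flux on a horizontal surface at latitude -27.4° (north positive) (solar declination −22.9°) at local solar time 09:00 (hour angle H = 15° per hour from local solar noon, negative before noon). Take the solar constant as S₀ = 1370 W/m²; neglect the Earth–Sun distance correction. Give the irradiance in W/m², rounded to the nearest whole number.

1038 W/m²

Hour angle H = 15° × (9 − 12) = -45.00°.
cos θ_z = sin(-27.4°) sin(-22.9°) + cos(-27.4°) cos(-22.9°) cos(-45.00°) = 0.1791 + 0.5783 = 0.7574.
Top-of-atmosphere irradiance = S₀ cos θ_z = 1370 × 0.7574 = 1037.64 W/m².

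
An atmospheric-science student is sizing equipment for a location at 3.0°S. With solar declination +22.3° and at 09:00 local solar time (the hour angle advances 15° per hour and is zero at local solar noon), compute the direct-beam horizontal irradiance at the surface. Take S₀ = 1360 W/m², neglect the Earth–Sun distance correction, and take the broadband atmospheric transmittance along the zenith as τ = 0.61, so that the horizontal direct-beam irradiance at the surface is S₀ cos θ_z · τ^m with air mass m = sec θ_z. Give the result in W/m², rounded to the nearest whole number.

Hour angle H = 15° × (9 − 12) = -45.00°.
cos θ_z = sin(-3.0°) sin(22.3°) + cos(-3.0°) cos(22.3°) cos(-45.00°) = -0.0199 + 0.6533 = 0.6334.
Air mass m = 1/cos θ_z = 1/0.6334 = 1.579; τ^m = 0.61^1.579 = 0.4582.
Surface direct beam = 1360 × 0.6334 × 0.4582 = 394.70 W/m².

395 W/m²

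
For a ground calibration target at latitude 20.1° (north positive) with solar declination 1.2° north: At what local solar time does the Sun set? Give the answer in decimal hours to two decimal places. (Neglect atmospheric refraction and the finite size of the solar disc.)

cos H_s = −tan(20.1°) · tan(1.2°) = -0.0077, so H_s = arccos(-0.0077) = 90.44°.
Sunset is at 12 + H_s/15 = 12 + 6.029 = 18.029 h local solar time.

18.03 h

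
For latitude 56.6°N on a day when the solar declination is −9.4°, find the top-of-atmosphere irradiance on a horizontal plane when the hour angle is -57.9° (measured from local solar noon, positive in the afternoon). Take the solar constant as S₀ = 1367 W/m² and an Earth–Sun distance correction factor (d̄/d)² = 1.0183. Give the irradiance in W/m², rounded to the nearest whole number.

212 W/m²

With φ = 56.6°, δ = -9.4°, H = -57.90°: sin φ sin δ = -0.1364, cos φ cos δ cos H = 0.2886, so cos θ_z = 0.1522.
Top-of-atmosphere irradiance = S₀ (d̄/d)² cos θ_z = 1367 × 1.0183 × 0.1522 = 211.86 W/m².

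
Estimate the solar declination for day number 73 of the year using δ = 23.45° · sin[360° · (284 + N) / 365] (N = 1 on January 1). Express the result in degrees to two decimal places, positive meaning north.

360 × (284 + 73) / 365 = 352.110°; sin(352.110°) = -0.1373.
δ = 23.45 × -0.1373 = -3.220° ≈ -3.22°.

-3.22°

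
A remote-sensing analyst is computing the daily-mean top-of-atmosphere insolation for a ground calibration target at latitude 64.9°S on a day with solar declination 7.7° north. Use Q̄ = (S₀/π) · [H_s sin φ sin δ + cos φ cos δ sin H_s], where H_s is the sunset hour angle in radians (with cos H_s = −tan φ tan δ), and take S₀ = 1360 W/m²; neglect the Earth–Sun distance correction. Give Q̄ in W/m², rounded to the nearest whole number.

−tan φ tan δ = −(-2.1348)(0.1352) = 0.2886; H_s = arccos(0.2886) = 73.23°. In radians, H_s = 1.2781.
H_s sin φ sin δ = 1.2781 × -0.9056 × 0.1340 = -0.1551.
cos φ cos δ sin H_s = 0.4242 × 0.9910 × 0.9575 = 0.4025.
Q̄ = (1360/π) × (-0.1551 + 0.4025) = 432.90 × 0.2474 = 107.10 W/m².

107 W/m²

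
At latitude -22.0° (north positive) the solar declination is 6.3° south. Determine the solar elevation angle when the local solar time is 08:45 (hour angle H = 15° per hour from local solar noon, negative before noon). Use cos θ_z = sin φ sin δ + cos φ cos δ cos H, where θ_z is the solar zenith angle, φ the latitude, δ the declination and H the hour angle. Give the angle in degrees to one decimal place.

Hour angle H = 15° × (8.75 − 12) = -48.75°.
With φ = -22.0°, δ = -6.3°, H = -48.75°: sin φ sin δ = 0.0411, cos φ cos δ cos H = 0.6076, so cos θ_z = 0.6487.
θ_z = arccos(0.6487) = 49.56°, so the elevation is 90° − 49.56° = 40.44°.

40.4°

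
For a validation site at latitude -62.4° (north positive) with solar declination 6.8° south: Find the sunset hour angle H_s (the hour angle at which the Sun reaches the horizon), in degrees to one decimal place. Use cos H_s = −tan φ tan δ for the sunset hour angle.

103.2°

cos H_s = −tan(-62.4°) · tan(-6.8°) = -0.2281, so H_s = arccos(-0.2281) = 103.19°.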